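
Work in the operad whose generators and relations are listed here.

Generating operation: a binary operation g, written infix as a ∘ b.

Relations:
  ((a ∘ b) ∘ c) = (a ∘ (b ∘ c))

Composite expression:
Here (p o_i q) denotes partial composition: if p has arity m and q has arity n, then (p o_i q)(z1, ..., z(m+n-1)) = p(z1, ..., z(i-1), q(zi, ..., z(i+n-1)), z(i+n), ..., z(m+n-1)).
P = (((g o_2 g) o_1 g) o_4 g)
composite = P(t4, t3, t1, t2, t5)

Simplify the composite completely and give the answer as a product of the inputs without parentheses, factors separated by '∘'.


t4 ∘ t3 ∘ t1 ∘ t2 ∘ t5

The g-tree's shape is irrelevant; the t-reading-order decides.
(t4 ∘ t3) linearizes to t4 ∘ t3
(t2 ∘ t5) linearizes to t2 ∘ t5
(t1 ∘ (t2 ∘ t5)) linearizes to t1 ∘ t2 ∘ t5
((t4 ∘ t3) ∘ (t1 ∘ (t2 ∘ t5))) linearizes to t4 ∘ t3 ∘ t1 ∘ t2 ∘ t5


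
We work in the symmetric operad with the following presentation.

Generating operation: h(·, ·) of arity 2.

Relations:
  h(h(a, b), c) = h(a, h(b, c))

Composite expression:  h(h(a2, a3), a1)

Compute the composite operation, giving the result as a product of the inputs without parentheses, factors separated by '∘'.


a2 ∘ a3 ∘ a1

Associativity of h dissolves the nesting; only the a-input order survives.
h(a2, a3) flattens to a2 ∘ a3
h(h(a2, a3), a1) flattens to a2 ∘ a3 ∘ a1


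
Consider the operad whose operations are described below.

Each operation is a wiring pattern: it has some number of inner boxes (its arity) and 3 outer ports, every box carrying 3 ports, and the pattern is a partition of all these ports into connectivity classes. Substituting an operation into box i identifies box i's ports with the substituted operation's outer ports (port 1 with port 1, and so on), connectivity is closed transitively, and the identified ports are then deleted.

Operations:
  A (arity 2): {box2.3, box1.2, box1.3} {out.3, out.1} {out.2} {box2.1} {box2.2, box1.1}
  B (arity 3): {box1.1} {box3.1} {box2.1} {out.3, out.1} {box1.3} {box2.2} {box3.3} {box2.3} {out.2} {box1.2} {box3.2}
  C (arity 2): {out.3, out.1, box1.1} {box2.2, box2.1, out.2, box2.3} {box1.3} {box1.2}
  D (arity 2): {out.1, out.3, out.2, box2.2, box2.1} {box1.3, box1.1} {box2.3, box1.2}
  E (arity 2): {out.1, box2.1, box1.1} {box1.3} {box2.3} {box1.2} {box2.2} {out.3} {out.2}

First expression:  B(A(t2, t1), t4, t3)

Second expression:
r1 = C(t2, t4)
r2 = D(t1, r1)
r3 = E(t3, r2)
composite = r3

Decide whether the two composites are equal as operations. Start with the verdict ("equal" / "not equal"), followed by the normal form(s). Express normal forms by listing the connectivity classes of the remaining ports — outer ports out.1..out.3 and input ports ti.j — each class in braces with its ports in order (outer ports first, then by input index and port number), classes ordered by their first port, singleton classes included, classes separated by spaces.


The first expression reduces to {out.1, out.3} {out.2} {t1.1} {t1.2, t2.1} {t1.3, t2.2, t2.3} {t3.1} {t3.2} {t3.3} {t4.1} {t4.2} {t4.3}
The second expression reduces to {out.1, t1.2, t2.1, t3.1, t4.1, t4.2, t4.3} {out.2} {out.3} {t1.1, t1.3} {t2.2} {t2.3} {t3.2} {t3.3}
They disagree, so not equal.

not equal; first: {out.1, out.3} {out.2} {t1.1} {t1.2, t2.1} {t1.3, t2.2, t2.3} {t3.1} {t3.2} {t3.3} {t4.1} {t4.2} {t4.3}; second: {out.1, t1.2, t2.1, t3.1, t4.1, t4.2, t4.3} {out.2} {out.3} {t1.1, t1.3} {t2.2} {t2.3} {t3.2} {t3.3}


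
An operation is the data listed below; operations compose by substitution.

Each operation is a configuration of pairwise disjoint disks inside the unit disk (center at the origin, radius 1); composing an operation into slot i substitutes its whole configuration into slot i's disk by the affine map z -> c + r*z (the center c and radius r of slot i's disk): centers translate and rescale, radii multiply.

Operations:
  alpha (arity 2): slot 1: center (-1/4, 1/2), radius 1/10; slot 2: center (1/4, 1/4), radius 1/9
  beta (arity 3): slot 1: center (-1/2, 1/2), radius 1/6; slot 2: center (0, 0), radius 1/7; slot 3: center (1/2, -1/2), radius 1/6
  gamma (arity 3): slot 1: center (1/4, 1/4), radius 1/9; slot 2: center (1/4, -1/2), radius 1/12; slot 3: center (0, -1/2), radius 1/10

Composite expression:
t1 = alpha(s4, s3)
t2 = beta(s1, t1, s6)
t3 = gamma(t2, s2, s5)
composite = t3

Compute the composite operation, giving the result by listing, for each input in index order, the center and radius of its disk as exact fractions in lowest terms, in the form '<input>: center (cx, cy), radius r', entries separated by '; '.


s1: center (7/36, 11/36), radius 1/54; s2: center (1/4, -1/2), radius 1/12; s3: center (16/63, 16/63), radius 1/567; s4: center (31/126, 65/252), radius 1/630; s5: center (0, -1/2), radius 1/10; s6: center (11/36, 7/36), radius 1/54

Only the slot chain above each s matters under gamma; compose those maps.
s1 passes through 2 substitutions, ending at center (7/36, 11/36), radius 1/54
s4 passes through 3 substitutions, ending at center (31/126, 65/252), radius 1/630
s3 passes through 3 substitutions, ending at center (16/63, 16/63), radius 1/567
s6 passes through 2 substitutions, ending at center (11/36, 7/36), radius 1/54
s2 passes through 1 substitution, ending at center (1/4, -1/2), radius 1/12
s5 passes through 1 substitution, ending at center (0, -1/2), radius 1/10


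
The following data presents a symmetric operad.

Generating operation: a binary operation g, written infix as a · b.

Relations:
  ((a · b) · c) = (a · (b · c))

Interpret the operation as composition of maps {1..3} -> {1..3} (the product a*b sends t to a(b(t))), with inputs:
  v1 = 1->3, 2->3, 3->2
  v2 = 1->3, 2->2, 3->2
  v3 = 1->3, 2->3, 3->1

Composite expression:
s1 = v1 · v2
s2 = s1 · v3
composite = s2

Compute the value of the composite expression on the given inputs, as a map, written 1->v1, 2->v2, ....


(v1 · v2) = 1->2, 2->3, 3->3
((v1 · v2) · v3) = 1->3, 2->3, 3->2

1->3, 2->3, 3->2


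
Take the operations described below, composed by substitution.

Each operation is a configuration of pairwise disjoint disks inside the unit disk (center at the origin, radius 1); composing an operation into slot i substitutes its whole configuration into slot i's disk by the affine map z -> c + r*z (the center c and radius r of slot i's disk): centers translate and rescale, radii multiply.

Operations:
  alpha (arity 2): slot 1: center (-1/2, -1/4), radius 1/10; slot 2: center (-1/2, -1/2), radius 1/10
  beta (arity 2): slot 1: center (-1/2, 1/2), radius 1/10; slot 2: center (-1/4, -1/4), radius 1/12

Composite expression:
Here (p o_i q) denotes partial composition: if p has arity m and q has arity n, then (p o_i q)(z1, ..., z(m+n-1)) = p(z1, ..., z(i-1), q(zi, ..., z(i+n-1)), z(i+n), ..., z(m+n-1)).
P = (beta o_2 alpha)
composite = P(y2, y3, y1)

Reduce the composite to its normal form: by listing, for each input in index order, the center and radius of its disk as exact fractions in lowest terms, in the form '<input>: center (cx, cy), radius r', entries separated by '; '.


Follow each y-input down from beta: c' goes to c + r*c', radius to r*r'.
y2: after 1 affine step, its disk has center (-1/2, 1/2), radius 1/10
y3: after 2 affine steps, its disk has center (-7/24, -13/48), radius 1/120
y1: after 2 affine steps, its disk has center (-7/24, -7/24), radius 1/120

y1: center (-7/24, -7/24), radius 1/120; y2: center (-1/2, 1/2), radius 1/10; y3: center (-7/24, -13/48), radius 1/120


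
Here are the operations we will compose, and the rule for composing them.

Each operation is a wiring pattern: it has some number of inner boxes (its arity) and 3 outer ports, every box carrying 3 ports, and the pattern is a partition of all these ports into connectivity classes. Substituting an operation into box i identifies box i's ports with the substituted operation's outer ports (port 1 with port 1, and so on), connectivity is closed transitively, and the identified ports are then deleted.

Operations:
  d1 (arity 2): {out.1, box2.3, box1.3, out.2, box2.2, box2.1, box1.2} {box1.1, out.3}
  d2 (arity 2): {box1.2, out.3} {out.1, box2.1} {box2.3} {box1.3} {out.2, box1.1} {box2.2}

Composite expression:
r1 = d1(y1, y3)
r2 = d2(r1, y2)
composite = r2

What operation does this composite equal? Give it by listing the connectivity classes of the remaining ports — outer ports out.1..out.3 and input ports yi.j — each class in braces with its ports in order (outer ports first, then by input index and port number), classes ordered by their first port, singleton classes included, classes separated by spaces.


{out.1, y2.1} {out.2, out.3, y1.2, y1.3, y3.1, y3.2, y3.3} {y1.1} {y2.2} {y2.3}

Two ports join when wires chain via d2-identified ports.
stage d1: inputs (y1, y3), connectivity {out.1, out.2, y1.2, y1.3, y3.1, y3.2, y3.3} {out.3, y1.1}, out.j its boundary
stage d2: inputs (y1, y3, y2), connectivity {out.1, y2.1} {out.2, out.3, y1.2, y1.3, y3.1, y3.2, y3.3} {y1.1} {y2.2} {y2.3}, out.j its boundary


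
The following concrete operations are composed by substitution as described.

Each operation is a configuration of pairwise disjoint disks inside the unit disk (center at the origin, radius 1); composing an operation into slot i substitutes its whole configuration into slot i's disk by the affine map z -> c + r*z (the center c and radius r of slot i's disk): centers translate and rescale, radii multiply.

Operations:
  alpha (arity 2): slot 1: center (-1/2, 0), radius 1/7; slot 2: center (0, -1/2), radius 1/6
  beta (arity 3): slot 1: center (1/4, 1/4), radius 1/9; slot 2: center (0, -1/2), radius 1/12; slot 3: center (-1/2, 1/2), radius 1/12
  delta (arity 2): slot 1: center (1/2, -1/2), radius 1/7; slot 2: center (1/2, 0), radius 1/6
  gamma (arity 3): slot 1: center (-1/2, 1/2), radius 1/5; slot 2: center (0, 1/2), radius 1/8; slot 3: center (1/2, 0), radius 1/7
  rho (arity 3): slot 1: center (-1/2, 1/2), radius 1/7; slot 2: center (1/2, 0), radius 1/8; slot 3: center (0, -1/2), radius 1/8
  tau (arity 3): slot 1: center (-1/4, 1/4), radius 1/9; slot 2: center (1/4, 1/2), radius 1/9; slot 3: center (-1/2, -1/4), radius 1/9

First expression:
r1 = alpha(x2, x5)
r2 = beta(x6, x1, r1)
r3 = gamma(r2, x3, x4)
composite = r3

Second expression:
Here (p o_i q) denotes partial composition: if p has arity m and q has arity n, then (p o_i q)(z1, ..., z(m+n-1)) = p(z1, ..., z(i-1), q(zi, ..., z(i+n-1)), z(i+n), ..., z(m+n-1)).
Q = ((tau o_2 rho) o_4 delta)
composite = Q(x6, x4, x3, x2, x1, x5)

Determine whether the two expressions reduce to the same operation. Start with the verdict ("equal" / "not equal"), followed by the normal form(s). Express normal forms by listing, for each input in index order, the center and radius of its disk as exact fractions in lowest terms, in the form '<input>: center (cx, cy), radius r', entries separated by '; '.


The first expression, normalized: x1: center (-1/2, 2/5), radius 1/60; x2: center (-73/120, 3/5), radius 1/420; x3: center (0, 1/2), radius 1/8; x4: center (1/2, 0), radius 1/7; x5: center (-3/5, 71/120), radius 1/360; x6: center (-9/20, 11/20), radius 1/45
The second expression, normalized: x1: center (37/144, 4/9), radius 1/432; x2: center (37/144, 7/16), radius 1/504; x3: center (11/36, 1/2), radius 1/72; x4: center (7/36, 5/9), radius 1/63; x5: center (-1/2, -1/4), radius 1/9; x6: center (-1/4, 1/4), radius 1/9
They disagree, so not equal.

not equal: they reduce to x1: center (-1/2, 2/5), radius 1/60; x2: center (-73/120, 3/5), radius 1/420; x3: center (0, 1/2), radius 1/8; x4: center (1/2, 0), radius 1/7; x5: center (-3/5, 71/120), radius 1/360; x6: center (-9/20, 11/20), radius 1/45 and x1: center (37/144, 4/9), radius 1/432; x2: center (37/144, 7/16), radius 1/504; x3: center (11/36, 1/2), radius 1/72; x4: center (7/36, 5/9), radius 1/63; x5: center (-1/2, -1/4), radius 1/9; x6: center (-1/4, 1/4), radius 1/9


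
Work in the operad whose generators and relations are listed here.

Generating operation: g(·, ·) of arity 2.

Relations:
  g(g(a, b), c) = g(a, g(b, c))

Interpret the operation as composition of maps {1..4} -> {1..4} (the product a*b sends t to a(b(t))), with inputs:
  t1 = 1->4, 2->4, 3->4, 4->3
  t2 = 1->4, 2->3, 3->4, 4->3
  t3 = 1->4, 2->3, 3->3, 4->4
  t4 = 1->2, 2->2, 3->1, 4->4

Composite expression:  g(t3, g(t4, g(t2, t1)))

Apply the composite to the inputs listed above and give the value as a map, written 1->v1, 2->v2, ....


g(t2, t1) = 1->3, 2->3, 3->3, 4->4
g(t4, g(t2, t1)) = 1->1, 2->1, 3->1, 4->4
g(t3, g(t4, g(t2, t1))) = 1->4, 2->4, 3->4, 4->4

1->4, 2->4, 3->4, 4->4


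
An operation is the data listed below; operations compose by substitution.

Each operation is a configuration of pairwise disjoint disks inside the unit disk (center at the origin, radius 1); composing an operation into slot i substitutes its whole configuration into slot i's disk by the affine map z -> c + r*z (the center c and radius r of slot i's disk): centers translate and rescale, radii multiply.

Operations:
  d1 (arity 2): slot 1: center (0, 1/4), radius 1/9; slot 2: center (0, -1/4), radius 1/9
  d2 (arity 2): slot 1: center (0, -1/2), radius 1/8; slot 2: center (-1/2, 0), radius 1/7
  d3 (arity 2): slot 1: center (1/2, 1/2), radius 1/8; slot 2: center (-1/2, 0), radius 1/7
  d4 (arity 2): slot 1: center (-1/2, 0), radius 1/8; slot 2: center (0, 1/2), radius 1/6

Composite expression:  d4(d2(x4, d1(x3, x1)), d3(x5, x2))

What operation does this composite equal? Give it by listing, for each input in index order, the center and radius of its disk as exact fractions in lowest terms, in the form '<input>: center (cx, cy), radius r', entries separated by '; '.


Only the slot chain above each x matters under d4; compose those maps.
tracing x4 down its 2-map path: center (-1/2, -1/16), radius 1/64
tracing x3 down its 3-map path: center (-9/16, 1/224), radius 1/504
tracing x1 down its 3-map path: center (-9/16, -1/224), radius 1/504
tracing x5 down its 2-map path: center (1/12, 7/12), radius 1/48
tracing x2 down its 2-map path: center (-1/12, 1/2), radius 1/42

x1: center (-9/16, -1/224), radius 1/504; x2: center (-1/12, 1/2), radius 1/42; x3: center (-9/16, 1/224), radius 1/504; x4: center (-1/2, -1/16), radius 1/64; x5: center (1/12, 7/12), radius 1/48


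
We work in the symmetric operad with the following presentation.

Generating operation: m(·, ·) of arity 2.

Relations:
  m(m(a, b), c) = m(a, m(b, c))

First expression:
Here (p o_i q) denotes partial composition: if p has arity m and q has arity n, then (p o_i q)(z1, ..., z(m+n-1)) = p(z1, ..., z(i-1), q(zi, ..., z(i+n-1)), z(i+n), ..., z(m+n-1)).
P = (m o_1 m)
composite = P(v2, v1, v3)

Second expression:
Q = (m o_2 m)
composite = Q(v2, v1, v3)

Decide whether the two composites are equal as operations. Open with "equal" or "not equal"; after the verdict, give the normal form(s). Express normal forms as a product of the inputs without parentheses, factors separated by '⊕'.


In normal form, the first expression is v2 ⊕ v1 ⊕ v3
In normal form, the second expression is v2 ⊕ v1 ⊕ v3
Both agree, so they are equal.

equal — both sides give v2 ⊕ v1 ⊕ v3


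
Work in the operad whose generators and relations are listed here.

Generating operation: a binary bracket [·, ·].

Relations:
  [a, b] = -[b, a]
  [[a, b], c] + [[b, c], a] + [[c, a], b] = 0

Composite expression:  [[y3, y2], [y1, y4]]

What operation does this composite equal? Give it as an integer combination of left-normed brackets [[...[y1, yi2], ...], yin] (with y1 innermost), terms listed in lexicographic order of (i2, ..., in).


[[[y1, y4], y2], y3] - [[[y1, y4], y3], y2]

Left-normed coefficients sit on the y1-initial expansion words.
Composite bracket: [[y3, y2], [y1, y4]]
Applying ab - ba throughout gives 8 signed words (2^3 = 8).
Only words starting with y1 matter:
  sign of y1y4y2y3 is +1, so it contributes +[[[y1, y4], y2], y3]
  sign of y1y4y3y2 is -1, so it contributes -[[[y1, y4], y3], y2]


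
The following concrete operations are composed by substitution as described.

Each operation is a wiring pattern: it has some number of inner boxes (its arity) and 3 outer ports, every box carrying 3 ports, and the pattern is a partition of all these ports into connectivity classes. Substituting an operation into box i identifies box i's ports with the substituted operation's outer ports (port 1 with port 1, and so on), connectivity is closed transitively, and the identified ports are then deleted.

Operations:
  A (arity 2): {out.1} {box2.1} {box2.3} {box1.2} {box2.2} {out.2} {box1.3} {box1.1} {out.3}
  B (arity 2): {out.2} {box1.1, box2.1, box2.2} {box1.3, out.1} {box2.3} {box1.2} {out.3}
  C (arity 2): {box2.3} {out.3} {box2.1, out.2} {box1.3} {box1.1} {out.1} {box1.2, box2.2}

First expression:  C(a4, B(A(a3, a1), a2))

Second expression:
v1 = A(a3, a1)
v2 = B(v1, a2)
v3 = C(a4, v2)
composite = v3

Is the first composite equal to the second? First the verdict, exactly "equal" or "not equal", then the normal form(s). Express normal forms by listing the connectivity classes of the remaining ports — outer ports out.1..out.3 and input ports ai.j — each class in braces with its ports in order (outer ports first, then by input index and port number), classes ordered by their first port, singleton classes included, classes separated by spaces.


equal; the common form is {out.1} {out.2} {out.3} {a1.1} {a1.2} {a1.3} {a2.1, a2.2} {a2.3} {a3.1} {a3.2} {a3.3} {a4.1} {a4.2} {a4.3}

The first expression reduces to {out.1} {out.2} {out.3} {a1.1} {a1.2} {a1.3} {a2.1, a2.2} {a2.3} {a3.1} {a3.2} {a3.3} {a4.1} {a4.2} {a4.3}
The second expression reduces to {out.1} {out.2} {out.3} {a1.1} {a1.2} {a1.3} {a2.1, a2.2} {a2.3} {a3.1} {a3.2} {a3.3} {a4.1} {a4.2} {a4.3}
The normal forms match — equal.


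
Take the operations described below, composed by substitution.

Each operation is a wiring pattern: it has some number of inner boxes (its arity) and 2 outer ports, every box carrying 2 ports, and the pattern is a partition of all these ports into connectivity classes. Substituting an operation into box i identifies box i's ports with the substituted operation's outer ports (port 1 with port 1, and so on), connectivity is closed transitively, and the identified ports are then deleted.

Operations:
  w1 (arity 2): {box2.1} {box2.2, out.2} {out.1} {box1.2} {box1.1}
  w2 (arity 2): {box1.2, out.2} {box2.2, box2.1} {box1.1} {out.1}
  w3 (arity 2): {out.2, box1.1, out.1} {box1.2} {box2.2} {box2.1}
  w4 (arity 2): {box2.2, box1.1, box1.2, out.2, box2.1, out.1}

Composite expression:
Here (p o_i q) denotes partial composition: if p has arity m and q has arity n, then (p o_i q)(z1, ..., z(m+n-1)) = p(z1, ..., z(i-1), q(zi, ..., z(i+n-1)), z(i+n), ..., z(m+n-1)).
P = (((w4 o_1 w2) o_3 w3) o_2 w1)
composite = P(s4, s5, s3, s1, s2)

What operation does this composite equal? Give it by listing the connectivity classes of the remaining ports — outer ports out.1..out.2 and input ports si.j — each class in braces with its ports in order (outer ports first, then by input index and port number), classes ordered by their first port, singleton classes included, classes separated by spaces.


{out.1, out.2, s1.1, s4.2} {s1.2} {s2.1} {s2.2} {s3.1} {s3.2} {s4.1} {s5.1} {s5.2}

Substituting into w4 glues patterns; closure does the rest.
after w1, the pattern on (s5, s3) reads {out.1} {out.2, s3.2} {s3.1} {s5.1} {s5.2} (out.j = its outer ports)
after w2, the pattern on (s4, s5, s3) reads {out.1} {out.2, s4.2} {s3.1} {s3.2} {s4.1} {s5.1} {s5.2} (out.j = its outer ports)
after w3, the pattern on (s1, s2) reads {out.1, out.2, s1.1} {s1.2} {s2.1} {s2.2} (out.j = its outer ports)
after w4, the pattern on (s4, s5, s3, s1, s2) reads {out.1, out.2, s1.1, s4.2} {s1.2} {s2.1} {s2.2} {s3.1} {s3.2} {s4.1} {s5.1} {s5.2} (out.j = its outer ports)


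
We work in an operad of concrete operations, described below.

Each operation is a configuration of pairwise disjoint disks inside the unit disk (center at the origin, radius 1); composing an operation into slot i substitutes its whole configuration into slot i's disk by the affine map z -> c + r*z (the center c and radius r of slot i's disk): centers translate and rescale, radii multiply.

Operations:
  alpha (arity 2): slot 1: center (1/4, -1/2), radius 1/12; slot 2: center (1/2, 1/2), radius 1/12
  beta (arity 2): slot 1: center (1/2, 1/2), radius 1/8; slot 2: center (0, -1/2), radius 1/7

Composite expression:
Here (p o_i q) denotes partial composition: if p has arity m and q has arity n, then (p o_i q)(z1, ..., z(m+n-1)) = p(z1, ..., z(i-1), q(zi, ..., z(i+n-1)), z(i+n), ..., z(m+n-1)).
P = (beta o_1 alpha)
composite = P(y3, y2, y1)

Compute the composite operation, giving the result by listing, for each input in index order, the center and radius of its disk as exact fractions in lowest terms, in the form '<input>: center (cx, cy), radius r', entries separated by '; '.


y1: center (0, -1/2), radius 1/7; y2: center (9/16, 9/16), radius 1/96; y3: center (17/32, 7/16), radius 1/96

Each y-disk chains the slot maps above it in beta; radii multiply.
tracing y3 down its 2-map path: center (17/32, 7/16), radius 1/96
tracing y2 down its 2-map path: center (9/16, 9/16), radius 1/96
tracing y1 down its 1-map path: center (0, -1/2), radius 1/7


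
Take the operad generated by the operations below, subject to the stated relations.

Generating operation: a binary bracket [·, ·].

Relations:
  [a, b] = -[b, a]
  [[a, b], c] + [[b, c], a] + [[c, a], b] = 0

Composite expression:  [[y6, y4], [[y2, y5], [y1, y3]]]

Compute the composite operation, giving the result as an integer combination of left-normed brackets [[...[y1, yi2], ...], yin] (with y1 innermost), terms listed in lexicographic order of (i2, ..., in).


-[[[[[y1, y3], y2], y5], y4], y6] + [[[[[y1, y3], y2], y5], y6], y4] + [[[[[y1, y3], y5], y2], y4], y6] - [[[[[y1, y3], y5], y2], y6], y4]

Antisymmetry and Jacobi reduce to y1-anchored left-normed brackets.
Composite bracket: [[y6, y4], [[y2, y5], [y1, y3]]]
The bracket unfolds into 32 signed words via [a, b] = ab - ba (2^5 = 32).
Keep just the words that open with y1:
  from y1y3y2y5y4y6, sign -1: term -[[[[[y1, y3], y2], y5], y4], y6]
  from y1y3y2y5y6y4, sign +1: term +[[[[[y1, y3], y2], y5], y6], y4]
  from y1y3y5y2y4y6, sign +1: term +[[[[[y1, y3], y5], y2], y4], y6]
  from y1y3y5y2y6y4, sign -1: term -[[[[[y1, y3], y5], y2], y6], y4]


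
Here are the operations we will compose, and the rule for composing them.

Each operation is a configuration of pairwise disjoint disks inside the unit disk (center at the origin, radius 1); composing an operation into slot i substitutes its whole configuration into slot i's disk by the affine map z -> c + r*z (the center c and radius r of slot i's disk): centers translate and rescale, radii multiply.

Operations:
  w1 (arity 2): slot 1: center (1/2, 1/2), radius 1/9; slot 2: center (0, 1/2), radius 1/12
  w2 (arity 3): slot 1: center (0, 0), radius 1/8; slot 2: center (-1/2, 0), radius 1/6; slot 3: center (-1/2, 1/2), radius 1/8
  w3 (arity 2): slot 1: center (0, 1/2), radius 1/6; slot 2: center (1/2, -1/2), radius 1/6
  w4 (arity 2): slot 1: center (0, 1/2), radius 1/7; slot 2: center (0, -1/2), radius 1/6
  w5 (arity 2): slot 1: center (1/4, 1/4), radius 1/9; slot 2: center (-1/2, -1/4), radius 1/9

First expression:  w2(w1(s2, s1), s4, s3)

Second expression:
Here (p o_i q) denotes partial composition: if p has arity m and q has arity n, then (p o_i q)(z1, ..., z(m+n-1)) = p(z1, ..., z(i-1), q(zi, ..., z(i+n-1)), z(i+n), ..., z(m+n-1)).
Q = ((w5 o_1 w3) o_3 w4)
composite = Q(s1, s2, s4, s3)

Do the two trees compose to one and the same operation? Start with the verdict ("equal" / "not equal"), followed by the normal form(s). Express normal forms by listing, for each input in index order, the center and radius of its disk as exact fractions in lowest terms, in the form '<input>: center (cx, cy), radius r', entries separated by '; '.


not equal: they reduce to s1: center (0, 1/16), radius 1/96; s2: center (1/16, 1/16), radius 1/72; s3: center (-1/2, 1/2), radius 1/8; s4: center (-1/2, 0), radius 1/6 and s1: center (1/4, 11/36), radius 1/54; s2: center (11/36, 7/36), radius 1/54; s3: center (-1/2, -11/36), radius 1/54; s4: center (-1/2, -7/36), radius 1/63


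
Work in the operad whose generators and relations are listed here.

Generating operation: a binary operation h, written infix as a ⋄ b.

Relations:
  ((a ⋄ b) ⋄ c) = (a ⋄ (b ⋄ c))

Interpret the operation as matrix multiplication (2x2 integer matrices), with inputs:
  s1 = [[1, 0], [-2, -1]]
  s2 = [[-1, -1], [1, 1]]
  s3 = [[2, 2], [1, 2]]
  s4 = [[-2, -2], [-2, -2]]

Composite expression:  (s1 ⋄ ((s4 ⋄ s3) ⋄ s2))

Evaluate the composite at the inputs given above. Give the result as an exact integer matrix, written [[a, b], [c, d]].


[[-2, -2], [6, 6]]

(s4 ⋄ s3) = [[-6, -8], [-6, -8]]
((s4 ⋄ s3) ⋄ s2) = [[-2, -2], [-2, -2]]
(s1 ⋄ ((s4 ⋄ s3) ⋄ s2)) = [[-2, -2], [6, 6]]


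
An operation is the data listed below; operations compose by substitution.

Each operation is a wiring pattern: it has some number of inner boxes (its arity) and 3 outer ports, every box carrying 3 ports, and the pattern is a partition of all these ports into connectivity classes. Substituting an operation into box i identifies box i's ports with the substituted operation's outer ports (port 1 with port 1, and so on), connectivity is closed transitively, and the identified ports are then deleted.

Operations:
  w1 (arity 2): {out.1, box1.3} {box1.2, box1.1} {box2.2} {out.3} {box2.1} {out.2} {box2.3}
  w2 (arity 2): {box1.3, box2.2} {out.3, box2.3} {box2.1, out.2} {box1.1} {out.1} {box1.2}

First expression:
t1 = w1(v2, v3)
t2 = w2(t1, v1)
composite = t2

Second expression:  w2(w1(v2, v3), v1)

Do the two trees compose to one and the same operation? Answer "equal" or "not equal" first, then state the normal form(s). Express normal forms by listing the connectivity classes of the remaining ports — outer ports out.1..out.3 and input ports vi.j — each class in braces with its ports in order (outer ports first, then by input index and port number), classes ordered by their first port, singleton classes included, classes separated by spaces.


equal: each reduces to {out.1} {out.2, v1.1} {out.3, v1.3} {v1.2} {v2.1, v2.2} {v2.3} {v3.1} {v3.2} {v3.3}

Normal form of the first expression: {out.1} {out.2, v1.1} {out.3, v1.3} {v1.2} {v2.1, v2.2} {v2.3} {v3.1} {v3.2} {v3.3}
Normal form of the second expression: {out.1} {out.2, v1.1} {out.3, v1.3} {v1.2} {v2.1, v2.2} {v2.3} {v3.1} {v3.2} {v3.3}
The forms coincide; equal.


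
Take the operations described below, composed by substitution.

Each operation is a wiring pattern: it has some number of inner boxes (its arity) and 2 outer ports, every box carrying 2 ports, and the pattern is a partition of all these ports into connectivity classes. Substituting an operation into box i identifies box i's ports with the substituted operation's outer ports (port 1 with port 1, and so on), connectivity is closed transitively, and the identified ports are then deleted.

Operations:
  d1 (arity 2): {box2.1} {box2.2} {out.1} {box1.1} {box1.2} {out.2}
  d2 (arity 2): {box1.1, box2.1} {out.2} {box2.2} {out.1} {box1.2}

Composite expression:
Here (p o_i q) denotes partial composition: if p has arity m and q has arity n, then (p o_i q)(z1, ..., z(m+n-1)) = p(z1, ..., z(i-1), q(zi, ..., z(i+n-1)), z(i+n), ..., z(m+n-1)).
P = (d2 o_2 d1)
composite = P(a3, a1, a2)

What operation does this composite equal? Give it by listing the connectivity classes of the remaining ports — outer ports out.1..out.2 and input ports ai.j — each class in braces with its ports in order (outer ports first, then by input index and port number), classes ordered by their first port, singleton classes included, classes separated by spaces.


After gluing at d2, chains via deleted ports link the a-ports.
stage d1: inputs (a1, a2), connectivity {out.1} {out.2} {a1.1} {a1.2} {a2.1} {a2.2}, out.j its boundary
stage d2: inputs (a3, a1, a2), connectivity {out.1} {out.2} {a1.1} {a1.2} {a2.1} {a2.2} {a3.1} {a3.2}, out.j its boundary

{out.1} {out.2} {a1.1} {a1.2} {a2.1} {a2.2} {a3.1} {a3.2}


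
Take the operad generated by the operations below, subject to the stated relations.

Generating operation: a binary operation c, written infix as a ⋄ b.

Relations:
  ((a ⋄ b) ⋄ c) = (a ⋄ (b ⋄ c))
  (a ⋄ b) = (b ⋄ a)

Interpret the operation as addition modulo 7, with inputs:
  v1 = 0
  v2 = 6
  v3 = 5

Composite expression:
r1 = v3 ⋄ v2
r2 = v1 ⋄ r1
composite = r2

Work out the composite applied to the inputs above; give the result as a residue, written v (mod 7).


4 (mod 7)

(v3 ⋄ v2) = 4
(v1 ⋄ (v3 ⋄ v2)) = 4


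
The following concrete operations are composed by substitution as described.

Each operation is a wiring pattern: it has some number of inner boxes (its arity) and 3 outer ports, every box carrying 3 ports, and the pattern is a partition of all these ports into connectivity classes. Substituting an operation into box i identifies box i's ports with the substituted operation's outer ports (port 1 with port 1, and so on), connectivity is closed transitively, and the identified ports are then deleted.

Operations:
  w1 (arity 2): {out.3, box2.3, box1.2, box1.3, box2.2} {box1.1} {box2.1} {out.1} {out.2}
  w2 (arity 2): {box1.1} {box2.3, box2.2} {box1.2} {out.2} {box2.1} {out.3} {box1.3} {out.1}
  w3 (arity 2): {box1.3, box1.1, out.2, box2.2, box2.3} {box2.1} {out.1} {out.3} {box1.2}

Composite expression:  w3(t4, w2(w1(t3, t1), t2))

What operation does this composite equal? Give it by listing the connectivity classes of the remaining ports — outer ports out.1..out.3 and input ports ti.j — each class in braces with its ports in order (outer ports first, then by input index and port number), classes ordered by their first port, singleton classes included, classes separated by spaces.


Treat the ports identified at w3 as solder joints: merge, then drop.
after w1, the pattern on (t3, t1) reads {out.1} {out.2} {out.3, t1.2, t1.3, t3.2, t3.3} {t1.1} {t3.1} (out.j = its outer ports)
after w2, the pattern on (t3, t1, t2) reads {out.1} {out.2} {out.3} {t1.1} {t1.2, t1.3, t3.2, t3.3} {t2.1} {t2.2, t2.3} {t3.1} (out.j = its outer ports)
after w3, the pattern on (t4, t3, t1, t2) reads {out.1} {out.2, t4.1, t4.3} {out.3} {t1.1} {t1.2, t1.3, t3.2, t3.3} {t2.1} {t2.2, t2.3} {t3.1} {t4.2} (out.j = its outer ports)

{out.1} {out.2, t4.1, t4.3} {out.3} {t1.1} {t1.2, t1.3, t3.2, t3.3} {t2.1} {t2.2, t2.3} {t3.1} {t4.2}


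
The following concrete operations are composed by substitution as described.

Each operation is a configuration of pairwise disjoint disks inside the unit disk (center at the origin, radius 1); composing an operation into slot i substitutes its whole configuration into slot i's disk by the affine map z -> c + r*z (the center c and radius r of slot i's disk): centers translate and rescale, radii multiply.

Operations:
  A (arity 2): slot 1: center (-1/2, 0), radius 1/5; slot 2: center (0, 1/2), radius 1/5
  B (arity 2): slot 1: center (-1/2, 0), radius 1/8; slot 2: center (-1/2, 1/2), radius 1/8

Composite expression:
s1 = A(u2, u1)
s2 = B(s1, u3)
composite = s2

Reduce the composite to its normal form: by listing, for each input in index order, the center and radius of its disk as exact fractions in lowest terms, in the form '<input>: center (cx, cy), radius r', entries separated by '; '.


u1: center (-1/2, 1/16), radius 1/40; u2: center (-9/16, 0), radius 1/40; u3: center (-1/2, 1/2), radius 1/8


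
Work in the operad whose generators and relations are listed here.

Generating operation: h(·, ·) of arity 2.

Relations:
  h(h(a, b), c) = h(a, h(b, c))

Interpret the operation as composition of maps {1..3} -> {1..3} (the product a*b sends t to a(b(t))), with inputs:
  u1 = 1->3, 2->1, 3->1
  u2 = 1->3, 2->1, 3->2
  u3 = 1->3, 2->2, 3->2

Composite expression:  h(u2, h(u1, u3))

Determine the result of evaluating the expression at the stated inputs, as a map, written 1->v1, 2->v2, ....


h(u1, u3) = 1->1, 2->1, 3->1
h(u2, h(u1, u3)) = 1->3, 2->3, 3->3

1->3, 2->3, 3->3


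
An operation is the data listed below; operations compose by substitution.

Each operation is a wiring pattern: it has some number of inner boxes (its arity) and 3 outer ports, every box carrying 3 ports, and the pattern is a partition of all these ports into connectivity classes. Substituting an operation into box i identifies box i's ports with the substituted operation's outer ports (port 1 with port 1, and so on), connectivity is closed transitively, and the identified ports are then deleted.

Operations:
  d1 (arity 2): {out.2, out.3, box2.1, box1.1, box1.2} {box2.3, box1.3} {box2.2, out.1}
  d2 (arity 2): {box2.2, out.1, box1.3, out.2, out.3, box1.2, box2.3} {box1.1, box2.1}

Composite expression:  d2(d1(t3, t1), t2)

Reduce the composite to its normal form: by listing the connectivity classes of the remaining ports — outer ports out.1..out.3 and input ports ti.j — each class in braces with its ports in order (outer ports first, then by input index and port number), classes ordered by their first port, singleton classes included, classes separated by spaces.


Treat the ports identified at d2 as solder joints: merge, then drop.
d1 over (t3, t1) gives {out.1, t1.2} {out.2, out.3, t1.1, t3.1, t3.2} {t1.3, t3.3}, out.j being that stage's outer ports
d2 over (t3, t1, t2) gives {out.1, out.2, out.3, t1.1, t2.2, t2.3, t3.1, t3.2} {t1.2, t2.1} {t1.3, t3.3}, out.j being that stage's outer ports

{out.1, out.2, out.3, t1.1, t2.2, t2.3, t3.1, t3.2} {t1.2, t2.1} {t1.3, t3.3}


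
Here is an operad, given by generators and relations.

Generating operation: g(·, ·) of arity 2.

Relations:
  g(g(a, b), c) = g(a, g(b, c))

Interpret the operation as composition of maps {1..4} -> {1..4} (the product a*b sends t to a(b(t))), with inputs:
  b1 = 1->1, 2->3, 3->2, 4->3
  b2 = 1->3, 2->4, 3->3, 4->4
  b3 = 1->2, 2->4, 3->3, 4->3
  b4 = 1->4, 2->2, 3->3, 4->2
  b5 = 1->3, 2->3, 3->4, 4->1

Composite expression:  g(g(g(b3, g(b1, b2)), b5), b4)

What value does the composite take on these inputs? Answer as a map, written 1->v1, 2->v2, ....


g(b1, b2) = 1->2, 2->3, 3->2, 4->3
g(b3, g(b1, b2)) = 1->4, 2->3, 3->4, 4->3
g(g(b3, g(b1, b2)), b5) = 1->4, 2->4, 3->3, 4->4
g(g(g(b3, g(b1, b2)), b5), b4) = 1->4, 2->4, 3->3, 4->4

1->4, 2->4, 3->3, 4->4


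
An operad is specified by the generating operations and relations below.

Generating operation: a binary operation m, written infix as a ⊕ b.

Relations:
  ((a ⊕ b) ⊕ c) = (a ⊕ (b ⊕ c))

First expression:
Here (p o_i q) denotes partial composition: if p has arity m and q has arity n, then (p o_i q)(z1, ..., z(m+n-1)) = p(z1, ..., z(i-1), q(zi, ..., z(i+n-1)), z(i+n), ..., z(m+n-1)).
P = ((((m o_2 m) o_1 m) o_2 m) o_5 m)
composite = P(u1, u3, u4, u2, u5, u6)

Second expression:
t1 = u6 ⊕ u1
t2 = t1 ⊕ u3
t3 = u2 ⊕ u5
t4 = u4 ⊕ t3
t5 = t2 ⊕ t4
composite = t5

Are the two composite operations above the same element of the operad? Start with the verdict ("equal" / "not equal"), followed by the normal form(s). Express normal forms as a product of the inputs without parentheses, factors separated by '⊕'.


not equal; first: u1 ⊕ u3 ⊕ u4 ⊕ u2 ⊕ u5 ⊕ u6; second: u6 ⊕ u1 ⊕ u3 ⊕ u4 ⊕ u2 ⊕ u5

In normal form, the first expression is u1 ⊕ u3 ⊕ u4 ⊕ u2 ⊕ u5 ⊕ u6
In normal form, the second expression is u6 ⊕ u1 ⊕ u3 ⊕ u4 ⊕ u2 ⊕ u5
They disagree, so not equal.


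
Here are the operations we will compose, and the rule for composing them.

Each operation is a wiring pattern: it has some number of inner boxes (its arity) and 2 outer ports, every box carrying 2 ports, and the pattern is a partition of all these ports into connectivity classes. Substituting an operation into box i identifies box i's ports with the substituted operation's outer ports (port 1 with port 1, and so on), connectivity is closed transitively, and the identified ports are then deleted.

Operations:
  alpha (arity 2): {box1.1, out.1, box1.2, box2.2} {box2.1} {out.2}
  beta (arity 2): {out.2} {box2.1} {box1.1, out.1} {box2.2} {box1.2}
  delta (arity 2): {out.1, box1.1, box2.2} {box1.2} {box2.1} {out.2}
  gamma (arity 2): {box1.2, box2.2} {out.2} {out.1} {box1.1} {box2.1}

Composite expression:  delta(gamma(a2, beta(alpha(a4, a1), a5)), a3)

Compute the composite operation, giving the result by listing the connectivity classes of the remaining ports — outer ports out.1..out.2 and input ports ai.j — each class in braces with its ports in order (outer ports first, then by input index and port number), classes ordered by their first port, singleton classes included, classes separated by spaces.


{out.1, a3.2} {out.2} {a1.1} {a1.2, a4.1, a4.2} {a2.1} {a2.2} {a3.1} {a5.1} {a5.2}

Substituting into delta glues patterns; closure does the rest.
after alpha, the pattern on (a4, a1) reads {out.1, a1.2, a4.1, a4.2} {out.2} {a1.1} (out.j = its outer ports)
after beta, the pattern on (a4, a1, a5) reads {out.1, a1.2, a4.1, a4.2} {out.2} {a1.1} {a5.1} {a5.2} (out.j = its outer ports)
after gamma, the pattern on (a2, a4, a1, a5) reads {out.1} {out.2} {a1.1} {a1.2, a4.1, a4.2} {a2.1} {a2.2} {a5.1} {a5.2} (out.j = its outer ports)
after delta, the pattern on (a2, a4, a1, a5, a3) reads {out.1, a3.2} {out.2} {a1.1} {a1.2, a4.1, a4.2} {a2.1} {a2.2} {a3.1} {a5.1} {a5.2} (out.j = its outer ports)


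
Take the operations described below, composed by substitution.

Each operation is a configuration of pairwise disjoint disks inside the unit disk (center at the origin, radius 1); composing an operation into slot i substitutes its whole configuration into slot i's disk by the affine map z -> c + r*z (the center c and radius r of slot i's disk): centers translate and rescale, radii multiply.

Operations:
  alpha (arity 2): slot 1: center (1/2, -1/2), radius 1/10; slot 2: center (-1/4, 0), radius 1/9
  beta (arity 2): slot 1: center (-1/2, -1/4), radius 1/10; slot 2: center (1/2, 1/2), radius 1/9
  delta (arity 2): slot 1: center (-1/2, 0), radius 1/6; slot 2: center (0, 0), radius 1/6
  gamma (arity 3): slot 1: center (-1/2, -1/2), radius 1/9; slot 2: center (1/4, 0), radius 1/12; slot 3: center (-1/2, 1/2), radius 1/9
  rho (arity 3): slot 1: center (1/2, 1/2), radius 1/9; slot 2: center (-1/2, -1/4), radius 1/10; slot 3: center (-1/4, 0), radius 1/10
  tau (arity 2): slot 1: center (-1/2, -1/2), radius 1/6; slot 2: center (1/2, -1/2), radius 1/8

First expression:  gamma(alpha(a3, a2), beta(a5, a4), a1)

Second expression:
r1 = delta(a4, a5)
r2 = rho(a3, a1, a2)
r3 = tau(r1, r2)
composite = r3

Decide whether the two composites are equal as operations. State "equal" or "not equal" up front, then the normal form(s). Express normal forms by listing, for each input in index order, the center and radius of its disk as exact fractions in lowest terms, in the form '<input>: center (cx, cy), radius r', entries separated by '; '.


not equal — first a1: center (-1/2, 1/2), radius 1/9; a2: center (-19/36, -1/2), radius 1/81; a3: center (-4/9, -5/9), radius 1/90; a4: center (7/24, 1/24), radius 1/108; a5: center (5/24, -1/48), radius 1/120, second a1: center (7/16, -17/32), radius 1/80; a2: center (15/32, -1/2), radius 1/80; a3: center (9/16, -7/16), radius 1/72; a4: center (-7/12, -1/2), radius 1/36; a5: center (-1/2, -1/2), radius 1/36

Reducing the first expression gives a1: center (-1/2, 1/2), radius 1/9; a2: center (-19/36, -1/2), radius 1/81; a3: center (-4/9, -5/9), radius 1/90; a4: center (7/24, 1/24), radius 1/108; a5: center (5/24, -1/48), radius 1/120
Reducing the second expression gives a1: center (7/16, -17/32), radius 1/80; a2: center (15/32, -1/2), radius 1/80; a3: center (9/16, -7/16), radius 1/72; a4: center (-7/12, -1/2), radius 1/36; a5: center (-1/2, -1/2), radius 1/36
The forms do not match — not equal.


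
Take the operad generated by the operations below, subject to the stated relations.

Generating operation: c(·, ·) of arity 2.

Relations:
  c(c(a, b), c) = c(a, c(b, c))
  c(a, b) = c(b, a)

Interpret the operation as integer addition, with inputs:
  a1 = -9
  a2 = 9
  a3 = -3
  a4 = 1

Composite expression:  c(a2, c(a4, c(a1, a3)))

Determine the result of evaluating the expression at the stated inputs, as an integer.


c(a1, a3) = -12
c(a4, c(a1, a3)) = -11
c(a2, c(a4, c(a1, a3))) = -2

-2
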